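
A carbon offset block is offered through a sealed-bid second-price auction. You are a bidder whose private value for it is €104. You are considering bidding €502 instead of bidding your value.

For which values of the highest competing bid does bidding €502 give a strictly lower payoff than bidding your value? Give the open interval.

If the competing bid is below €104, both bids win at the same price — no difference.
If it is above €502, both bids lose — no difference.
If it lies strictly between €104 and €502, bidding your value loses (payoff 0) while bidding €502 wins at a price above your value (payoff negative).
So the deviation strictly hurts on the open interval (€104, €502).

(€104, €502)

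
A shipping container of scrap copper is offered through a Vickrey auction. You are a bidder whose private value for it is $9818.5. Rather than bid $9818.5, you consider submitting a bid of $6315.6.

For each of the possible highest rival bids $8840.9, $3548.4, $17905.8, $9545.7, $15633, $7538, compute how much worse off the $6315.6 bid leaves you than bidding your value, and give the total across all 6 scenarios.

$3530.9

The deviation costs you only when the competing bid falls strictly between $6315.6 and $9818.5; elsewhere both bids give the same outcome.
$8840.9: truthful payoff $977.6, deviation payoff $0 → loss $977.6.
$3548.4: outcomes coincide → loss $0.
$17905.8: outcomes coincide → loss $0.
$9545.7: truthful payoff $272.8, deviation payoff $0 → loss $272.8.
$15633: outcomes coincide → loss $0.
$7538: truthful payoff $2280.5, deviation payoff $0 → loss $2280.5.
Total loss = $977.6 + $272.8 + $2280.5 = $3530.9.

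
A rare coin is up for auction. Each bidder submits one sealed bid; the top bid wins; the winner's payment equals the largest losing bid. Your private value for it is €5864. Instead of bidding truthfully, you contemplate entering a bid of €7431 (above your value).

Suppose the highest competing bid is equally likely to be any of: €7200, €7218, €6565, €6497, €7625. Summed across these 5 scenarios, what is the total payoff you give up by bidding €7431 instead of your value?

The deviation costs you only when the competing bid falls strictly between €5864 and €7431; elsewhere both bids give the same outcome.
€7200: truthful payoff €0, deviation payoff −€1336 → loss €1336.
€7218: truthful payoff €0, deviation payoff −€1354 → loss €1354.
€6565: truthful payoff €0, deviation payoff −€701 → loss €701.
€6497: truthful payoff €0, deviation payoff −€633 → loss €633.
€7625: outcomes coincide → loss €0.
Total loss = €1336 + €1354 + €701 + €633 = €4024.
In a second-price auction your bid sets only whether you win, not what you pay, so bidding your true value is weakly dominant.

€4024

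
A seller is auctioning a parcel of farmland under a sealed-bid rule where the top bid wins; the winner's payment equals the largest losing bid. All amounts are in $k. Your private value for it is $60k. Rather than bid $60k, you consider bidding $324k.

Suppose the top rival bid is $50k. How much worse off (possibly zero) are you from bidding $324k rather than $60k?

Bidding your value $60k: you win (since $60k > $50k) and pay $50k. Payoff $10k.
Bidding $324k: you win and pay $50k. Payoff $60k − $50k = $10k.
Difference = $10k − $10k = $0k; both bids lead to the same outcome because the competing bid is below both your value and your alternative bid.

$0k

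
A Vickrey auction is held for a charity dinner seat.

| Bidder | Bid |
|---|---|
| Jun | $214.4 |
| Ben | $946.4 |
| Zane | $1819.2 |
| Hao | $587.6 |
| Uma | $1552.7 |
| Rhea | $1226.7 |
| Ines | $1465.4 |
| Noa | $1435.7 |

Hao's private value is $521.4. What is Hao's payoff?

$0

Highest bid: Zane at $1819.2, so Zane wins.
Second-highest bid: Uma at $1552.7 — that is the price the winner pays.
Hao did not win, so Hao pays nothing and receives nothing: payoff $0.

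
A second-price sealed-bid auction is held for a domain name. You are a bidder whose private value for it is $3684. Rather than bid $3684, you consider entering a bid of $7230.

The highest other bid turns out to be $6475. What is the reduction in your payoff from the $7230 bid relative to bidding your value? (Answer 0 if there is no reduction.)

Bidding your value $3684: you lose (since $3684 < $6475). Payoff $0.
Bidding $7230: you win and pay $6475. Payoff $3684 − $6475 = −$2791.
The competing bid $6475 lies between your value and your inflated bid, so overbidding wins an item priced above your value.
Loss from deviating = $0 − (−$2791) = $2791.
Because the price is fixed by the runner-up's bid, deviating from your value can only change a good outcome into a bad one — never the reverse.

$2791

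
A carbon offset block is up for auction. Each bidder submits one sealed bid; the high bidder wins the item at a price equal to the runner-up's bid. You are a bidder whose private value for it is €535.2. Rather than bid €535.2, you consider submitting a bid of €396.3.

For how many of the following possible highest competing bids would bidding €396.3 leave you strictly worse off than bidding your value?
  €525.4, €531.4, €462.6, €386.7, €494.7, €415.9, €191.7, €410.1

The deviation hurts exactly when the highest competing bid lies strictly between €396.3 and €535.2 — underbidding then forfeits a profitable win.
€525.4: inside the interval → strictly worse (loss €9.8).
€531.4: inside the interval → strictly worse (loss €3.8).
€462.6: inside the interval → strictly worse (loss €72.6).
€386.7: below both → same outcome either way.
€494.7: inside the interval → strictly worse (loss €40.5).
€415.9: inside the interval → strictly worse (loss €119.3).
€191.7: below both → same outcome either way.
€410.1: inside the interval → strictly worse (loss €125.1).
Count: 6.

6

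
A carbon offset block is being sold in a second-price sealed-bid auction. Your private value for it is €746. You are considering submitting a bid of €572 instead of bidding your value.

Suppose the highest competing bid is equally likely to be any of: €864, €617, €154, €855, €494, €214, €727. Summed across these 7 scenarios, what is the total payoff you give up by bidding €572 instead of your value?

The deviation costs you only when the competing bid falls strictly between €572 and €746; elsewhere both bids give the same outcome.
€864: outcomes coincide → loss €0.
€617: truthful payoff €129, deviation payoff €0 → loss €129.
€154: outcomes coincide → loss €0.
€855: outcomes coincide → loss €0.
€494: outcomes coincide → loss €0.
€214: outcomes coincide → loss €0.
€727: truthful payoff €19, deviation payoff €0 → loss €19.
Total loss = €129 + €19 = €148.
In a second-price auction your bid sets only whether you win, not what you pay, so bidding your true value is weakly dominant.

€148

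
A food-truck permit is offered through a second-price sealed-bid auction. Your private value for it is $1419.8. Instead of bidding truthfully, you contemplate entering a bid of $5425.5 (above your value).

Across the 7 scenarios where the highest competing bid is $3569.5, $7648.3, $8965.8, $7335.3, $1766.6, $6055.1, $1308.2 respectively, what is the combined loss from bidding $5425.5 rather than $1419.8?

$2496.5

The deviation costs you only when the competing bid falls strictly between $1419.8 and $5425.5; elsewhere both bids give the same outcome.
$3569.5: truthful payoff $0, deviation payoff −$2149.7 → loss $2149.7.
$7648.3: outcomes coincide → loss $0.
$8965.8: outcomes coincide → loss $0.
$7335.3: outcomes coincide → loss $0.
$1766.6: truthful payoff $0, deviation payoff −$346.8 → loss $346.8.
$6055.1: outcomes coincide → loss $0.
$1308.2: outcomes coincide → loss $0.
Total loss = $2149.7 + $346.8 = $2496.5.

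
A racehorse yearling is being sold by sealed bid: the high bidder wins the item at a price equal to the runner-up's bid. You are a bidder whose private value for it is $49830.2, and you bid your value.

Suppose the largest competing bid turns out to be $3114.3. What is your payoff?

$46715.9

Your bid $49830.2 exceeds the highest competing bid $3114.3, so you win.
In a second-price auction the winner pays the second-highest bid, $3114.3.
Payoff = value − price = $49830.2 − $3114.3 = $46715.9.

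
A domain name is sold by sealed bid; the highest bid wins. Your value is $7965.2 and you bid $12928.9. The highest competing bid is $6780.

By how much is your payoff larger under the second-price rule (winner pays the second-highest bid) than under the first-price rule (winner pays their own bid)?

You have the highest bid, so you win under either rule.
Second-price: pay $6780 → payoff $1185.2.
First-price: pay your own bid $12928.9 → payoff −$4963.7.
Difference = $1185.2 − (−$4963.7) = $6148.9.

$6148.9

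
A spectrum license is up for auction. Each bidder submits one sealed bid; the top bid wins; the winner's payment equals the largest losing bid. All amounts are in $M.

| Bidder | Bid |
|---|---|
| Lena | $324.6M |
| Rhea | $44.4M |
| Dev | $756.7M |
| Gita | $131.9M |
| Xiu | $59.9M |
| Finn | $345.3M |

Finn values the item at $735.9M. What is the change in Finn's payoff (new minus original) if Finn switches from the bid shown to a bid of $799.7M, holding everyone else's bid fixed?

−$20.8M

The highest bid among the other bidders is $756.7M; Finn's bid doesn't change that.
Original bid $345.3M: Finn is not highest (top rival bid is $756.7M); payoff $0M.
Alternative bid $799.7M: Finn is highest, pays the top rival bid $756.7M; payoff $735.9M − $756.7M = −$20.8M.
Change in payoff = −$20.8M − ($0M) = −$20.8M.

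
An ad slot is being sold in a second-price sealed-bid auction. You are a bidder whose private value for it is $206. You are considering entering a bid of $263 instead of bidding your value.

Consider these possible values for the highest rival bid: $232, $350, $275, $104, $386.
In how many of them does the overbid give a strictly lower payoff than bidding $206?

The deviation hurts exactly when the highest competing bid lies strictly between $206 and $263 — overbidding then wins at a price above your value.
$232: inside the interval → strictly worse (loss $26).
$350: above both → same outcome either way.
$275: above both → same outcome either way.
$104: below both → same outcome either way.
$386: above both → same outcome either way.
Count: 1.

1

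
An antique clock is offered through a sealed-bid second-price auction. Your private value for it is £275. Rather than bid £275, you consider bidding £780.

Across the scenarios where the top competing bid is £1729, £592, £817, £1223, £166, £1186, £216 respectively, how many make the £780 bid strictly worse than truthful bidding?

The deviation hurts exactly when the highest competing bid lies strictly between £275 and £780 — overbidding then wins at a price above your value.
£1729: above both → same outcome either way.
£592: inside the interval → strictly worse (loss £317).
£817: above both → same outcome either way.
£1223: above both → same outcome either way.
£166: below both → same outcome either way.
£1186: above both → same outcome either way.
£216: below both → same outcome either way.
Count: 1.

1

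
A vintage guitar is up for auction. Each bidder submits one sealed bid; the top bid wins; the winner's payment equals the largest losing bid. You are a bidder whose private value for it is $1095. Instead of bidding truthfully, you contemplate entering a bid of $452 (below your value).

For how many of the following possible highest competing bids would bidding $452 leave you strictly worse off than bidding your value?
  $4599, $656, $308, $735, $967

The deviation hurts exactly when the highest competing bid lies strictly between $452 and $1095 — underbidding then forfeits a profitable win.
$4599: above both → same outcome either way.
$656: inside the interval → strictly worse (loss $439).
$308: below both → same outcome either way.
$735: inside the interval → strictly worse (loss $360).
$967: inside the interval → strictly worse (loss $128).
Count: 3.

3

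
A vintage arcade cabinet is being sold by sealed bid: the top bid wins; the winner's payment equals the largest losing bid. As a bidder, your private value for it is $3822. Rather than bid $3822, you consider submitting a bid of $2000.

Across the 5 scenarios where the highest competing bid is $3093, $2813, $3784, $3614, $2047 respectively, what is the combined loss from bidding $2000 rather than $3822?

The deviation costs you only when the competing bid falls strictly between $2000 and $3822; elsewhere both bids give the same outcome.
$3093: truthful payoff $729, deviation payoff $0 → loss $729.
$2813: truthful payoff $1009, deviation payoff $0 → loss $1009.
$3784: truthful payoff $38, deviation payoff $0 → loss $38.
$3614: truthful payoff $208, deviation payoff $0 → loss $208.
$2047: truthful payoff $1775, deviation payoff $0 → loss $1775.
Total loss = $729 + $1009 + $38 + $208 + $1775 = $3759.
Because the price is fixed by the runner-up's bid, deviating from your value can only change a good outcome into a bad one — never the reverse.

$3759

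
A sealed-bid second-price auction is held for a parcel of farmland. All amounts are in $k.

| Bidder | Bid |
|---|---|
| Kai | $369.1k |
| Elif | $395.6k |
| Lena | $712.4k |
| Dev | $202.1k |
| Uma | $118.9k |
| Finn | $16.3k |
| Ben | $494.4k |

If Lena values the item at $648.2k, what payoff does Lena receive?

Highest bid: Lena at $712.4k, so Lena wins.
Second-highest bid: Ben at $494.4k — that is the price the winner pays.
Lena's payoff = value − price = $648.2k − $494.4k = $153.8k.

$153.8k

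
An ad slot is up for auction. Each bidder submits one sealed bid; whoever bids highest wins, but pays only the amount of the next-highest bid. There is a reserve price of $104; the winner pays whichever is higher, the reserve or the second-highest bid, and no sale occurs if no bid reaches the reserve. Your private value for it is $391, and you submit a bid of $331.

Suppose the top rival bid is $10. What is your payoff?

Your bid $331 is the highest and exceeds the reserve.
Price = max(second-highest bid, reserve) = max($10, $104) = $104.
Payoff = $391 − $104 = $287.

$287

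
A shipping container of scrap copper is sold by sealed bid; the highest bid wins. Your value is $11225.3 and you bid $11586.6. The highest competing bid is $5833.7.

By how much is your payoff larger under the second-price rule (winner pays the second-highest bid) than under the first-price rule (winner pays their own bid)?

$5752.9

You have the highest bid, so you win under either rule.
Second-price: pay $5833.7 → payoff $5391.6.
First-price: pay your own bid $11586.6 → payoff −$361.3.
Difference = $5391.6 − (−$361.3) = $5752.9.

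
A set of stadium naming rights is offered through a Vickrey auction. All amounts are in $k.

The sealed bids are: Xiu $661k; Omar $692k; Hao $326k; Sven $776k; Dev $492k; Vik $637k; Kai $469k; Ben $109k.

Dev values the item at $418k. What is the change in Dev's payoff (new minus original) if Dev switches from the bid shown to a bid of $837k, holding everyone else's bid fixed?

The highest bid among the other bidders is $776k; Dev's bid doesn't change that.
Original bid $492k: Dev is not highest (top rival bid is $776k); payoff $0k.
Alternative bid $837k: Dev is highest, pays the top rival bid $776k; payoff $418k − $776k = −$358k.
Change in payoff = −$358k − ($0k) = −$358k.

−$358k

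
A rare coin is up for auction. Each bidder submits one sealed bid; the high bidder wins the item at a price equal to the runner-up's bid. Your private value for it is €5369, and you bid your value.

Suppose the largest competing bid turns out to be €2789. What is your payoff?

Your bid €5369 exceeds the highest competing bid €2789, so you win.
In a second-price auction the winner pays the second-highest bid, €2789.
Payoff = value − price = €5369 − €2789 = €2580.

€2580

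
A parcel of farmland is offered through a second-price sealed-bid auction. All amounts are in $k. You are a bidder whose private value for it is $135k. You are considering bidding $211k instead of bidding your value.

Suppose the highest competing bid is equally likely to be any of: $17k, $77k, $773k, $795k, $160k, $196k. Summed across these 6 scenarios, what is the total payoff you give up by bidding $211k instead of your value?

$86k

The deviation costs you only when the competing bid falls strictly between $135k and $211k; elsewhere both bids give the same outcome.
$17k: outcomes coincide → loss $0k.
$77k: outcomes coincide → loss $0k.
$773k: outcomes coincide → loss $0k.
$795k: outcomes coincide → loss $0k.
$160k: truthful payoff $0k, deviation payoff −$25k → loss $25k.
$196k: truthful payoff $0k, deviation payoff −$61k → loss $61k.
Total loss = $25k + $61k = $86k.
Truthful bidding weakly dominates here: raising your bid can only win items priced above your value, and lowering it can only forfeit items priced below.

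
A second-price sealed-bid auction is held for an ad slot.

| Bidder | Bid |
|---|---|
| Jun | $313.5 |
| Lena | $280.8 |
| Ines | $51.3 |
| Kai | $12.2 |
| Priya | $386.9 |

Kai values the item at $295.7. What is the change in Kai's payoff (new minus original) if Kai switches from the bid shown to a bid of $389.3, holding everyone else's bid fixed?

−$91.2

The highest bid among the other bidders is $386.9; Kai's bid doesn't change that.
Original bid $12.2: Kai is not highest (top rival bid is $386.9); payoff $0.
Alternative bid $389.3: Kai is highest, pays the top rival bid $386.9; payoff $295.7 − $386.9 = −$91.2.
Change in payoff = −$91.2 − ($0) = −$91.2.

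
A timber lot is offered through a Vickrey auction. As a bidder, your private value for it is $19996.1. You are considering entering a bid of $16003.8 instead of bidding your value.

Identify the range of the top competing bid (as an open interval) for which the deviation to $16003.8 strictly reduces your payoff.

If the competing bid is below $16003.8, both bids win at the same price — no difference.
If it is above $19996.1, both bids lose — no difference.
If it lies strictly between $16003.8 and $19996.1, bidding your value wins at a price below your value (positive payoff) while bidding $16003.8 loses (payoff 0).
So the deviation strictly hurts on the open interval ($16003.8, $19996.1).

($16003.8, $19996.1)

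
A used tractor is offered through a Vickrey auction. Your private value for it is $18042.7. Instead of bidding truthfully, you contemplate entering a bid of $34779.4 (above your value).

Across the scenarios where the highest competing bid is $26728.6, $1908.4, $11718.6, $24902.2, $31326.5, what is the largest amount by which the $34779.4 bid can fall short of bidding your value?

$26728.6: truthful gives $0, deviation gives −$8685.9 → loss $8685.9.
$1908.4: same outcome either way → loss $0.
$11718.6: same outcome either way → loss $0.
$24902.2: truthful gives $0, deviation gives −$6859.5 → loss $6859.5.
$31326.5: truthful gives $0, deviation gives −$13283.8 → loss $13283.8.
Maximum loss: $13283.8.

$13283.8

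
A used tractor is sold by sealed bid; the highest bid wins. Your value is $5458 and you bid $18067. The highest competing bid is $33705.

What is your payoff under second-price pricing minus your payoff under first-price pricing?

$0

Your bid $18067 is below $33705, so you lose under either rule.
Payoff is $0 in both cases; difference = $0.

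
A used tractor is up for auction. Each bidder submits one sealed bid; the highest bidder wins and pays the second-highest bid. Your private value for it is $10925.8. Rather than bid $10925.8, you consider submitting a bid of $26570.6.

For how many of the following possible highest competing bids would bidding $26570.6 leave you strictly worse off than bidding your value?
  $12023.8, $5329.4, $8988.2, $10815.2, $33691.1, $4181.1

The deviation hurts exactly when the highest competing bid lies strictly between $10925.8 and $26570.6 — overbidding then wins at a price above your value.
$12023.8: inside the interval → strictly worse (loss $1098).
$5329.4: below both → same outcome either way.
$8988.2: below both → same outcome either way.
$10815.2: below both → same outcome either way.
$33691.1: above both → same outcome either way.
$4181.1: below both → same outcome either way.
Count: 1.

1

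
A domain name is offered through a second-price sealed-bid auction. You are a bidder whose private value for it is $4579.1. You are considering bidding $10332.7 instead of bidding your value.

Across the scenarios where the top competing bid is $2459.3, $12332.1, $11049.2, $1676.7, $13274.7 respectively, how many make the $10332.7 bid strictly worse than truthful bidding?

The deviation hurts exactly when the highest competing bid lies strictly between $4579.1 and $10332.7 — overbidding then wins at a price above your value.
$2459.3: below both → same outcome either way.
$12332.1: above both → same outcome either way.
$11049.2: above both → same outcome either way.
$1676.7: below both → same outcome either way.
$13274.7: above both → same outcome either way.
Count: 0.

0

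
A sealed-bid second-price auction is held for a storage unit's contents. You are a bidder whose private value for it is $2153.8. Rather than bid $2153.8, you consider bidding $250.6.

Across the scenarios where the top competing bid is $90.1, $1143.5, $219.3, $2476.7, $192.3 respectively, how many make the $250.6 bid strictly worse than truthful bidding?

1

The deviation hurts exactly when the highest competing bid lies strictly between $250.6 and $2153.8 — underbidding then forfeits a profitable win.
$90.1: below both → same outcome either way.
$1143.5: inside the interval → strictly worse (loss $1010.3).
$219.3: below both → same outcome either way.
$2476.7: above both → same outcome either way.
$192.3: below both → same outcome either way.
Count: 1.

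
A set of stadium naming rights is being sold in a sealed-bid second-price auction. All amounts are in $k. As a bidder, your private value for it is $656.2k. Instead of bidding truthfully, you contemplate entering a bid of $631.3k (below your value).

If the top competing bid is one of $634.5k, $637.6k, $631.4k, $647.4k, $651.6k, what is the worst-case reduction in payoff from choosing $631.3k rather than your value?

$634.5k: truthful gives $21.7k, deviation gives $0k → loss $21.7k.
$637.6k: truthful gives $18.6k, deviation gives $0k → loss $18.6k.
$631.4k: truthful gives $24.8k, deviation gives $0k → loss $24.8k.
$647.4k: truthful gives $8.8k, deviation gives $0k → loss $8.8k.
$651.6k: truthful gives $4.6k, deviation gives $0k → loss $4.6k.
Maximum loss: $24.8k.

$24.8k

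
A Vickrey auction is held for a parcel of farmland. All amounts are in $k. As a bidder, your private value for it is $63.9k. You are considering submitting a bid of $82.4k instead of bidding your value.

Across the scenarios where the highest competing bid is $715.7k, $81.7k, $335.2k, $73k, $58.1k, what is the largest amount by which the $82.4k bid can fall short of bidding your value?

$17.8k

$715.7k: same outcome either way → loss $0k.
$81.7k: truthful gives $0k, deviation gives −$17.8k → loss $17.8k.
$335.2k: same outcome either way → loss $0k.
$73k: truthful gives $0k, deviation gives −$9.1k → loss $9.1k.
$58.1k: same outcome either way → loss $0k.
Maximum loss: $17.8k.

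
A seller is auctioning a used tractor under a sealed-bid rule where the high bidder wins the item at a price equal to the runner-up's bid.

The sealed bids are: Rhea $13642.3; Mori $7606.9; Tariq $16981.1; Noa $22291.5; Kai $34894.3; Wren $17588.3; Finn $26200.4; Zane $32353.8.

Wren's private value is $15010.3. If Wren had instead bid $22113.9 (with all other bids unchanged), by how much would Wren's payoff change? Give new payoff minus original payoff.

The highest bid among the other bidders is $34894.3; Wren's bid doesn't change that.
Original bid $17588.3: Wren is not highest (top rival bid is $34894.3); payoff $0.
Alternative bid $22113.9: Wren is not highest (top rival bid is $34894.3); payoff $0.
Change in payoff = $0 − ($0) = $0.

$0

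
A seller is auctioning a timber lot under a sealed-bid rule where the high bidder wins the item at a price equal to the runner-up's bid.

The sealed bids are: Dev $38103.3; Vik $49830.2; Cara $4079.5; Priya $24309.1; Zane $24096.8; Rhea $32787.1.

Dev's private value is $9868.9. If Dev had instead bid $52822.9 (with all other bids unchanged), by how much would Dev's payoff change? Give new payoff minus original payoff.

−$39961.3

The highest bid among the other bidders is $49830.2; Dev's bid doesn't change that.
Original bid $38103.3: Dev is not highest (top rival bid is $49830.2); payoff $0.
Alternative bid $52822.9: Dev is highest, pays the top rival bid $49830.2; payoff $9868.9 − $49830.2 = −$39961.3.
Change in payoff = −$39961.3 − ($0) = −$39961.3.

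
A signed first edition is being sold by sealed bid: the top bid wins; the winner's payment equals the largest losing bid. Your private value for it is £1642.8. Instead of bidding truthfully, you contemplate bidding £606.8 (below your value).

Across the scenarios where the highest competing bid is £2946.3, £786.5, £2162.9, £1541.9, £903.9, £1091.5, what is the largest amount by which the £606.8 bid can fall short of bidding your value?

£856.3

£2946.3: same outcome either way → loss £0.
£786.5: truthful gives £856.3, deviation gives £0 → loss £856.3.
£2162.9: same outcome either way → loss £0.
£1541.9: truthful gives £100.9, deviation gives £0 → loss £100.9.
£903.9: truthful gives £738.9, deviation gives £0 → loss £738.9.
£1091.5: truthful gives £551.3, deviation gives £0 → loss £551.3.
Maximum loss: £856.3.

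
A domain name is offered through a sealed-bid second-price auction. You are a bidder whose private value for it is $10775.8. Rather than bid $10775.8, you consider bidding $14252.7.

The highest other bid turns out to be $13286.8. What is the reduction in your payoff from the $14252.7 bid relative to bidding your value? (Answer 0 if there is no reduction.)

Bidding your value $10775.8: you lose (since $10775.8 < $13286.8). Payoff $0.
Bidding $14252.7: you win and pay $13286.8. Payoff $10775.8 − $13286.8 = −$2511.
The competing bid $13286.8 lies between your value and your inflated bid, so overbidding wins an item priced above your value.
Loss from deviating = $0 − (−$2511) = $2511.
In a second-price auction your bid sets only whether you win, not what you pay, so bidding your true value is weakly dominant.

$2511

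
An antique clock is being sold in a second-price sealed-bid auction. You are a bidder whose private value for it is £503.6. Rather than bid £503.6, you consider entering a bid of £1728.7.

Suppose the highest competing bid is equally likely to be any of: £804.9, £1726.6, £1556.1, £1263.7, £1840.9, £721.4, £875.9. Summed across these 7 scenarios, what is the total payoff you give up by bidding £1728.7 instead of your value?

The deviation costs you only when the competing bid falls strictly between £503.6 and £1728.7; elsewhere both bids give the same outcome.
£804.9: truthful payoff £0, deviation payoff −£301.3 → loss £301.3.
£1726.6: truthful payoff £0, deviation payoff −£1223 → loss £1223.
£1556.1: truthful payoff £0, deviation payoff −£1052.5 → loss £1052.5.
£1263.7: truthful payoff £0, deviation payoff −£760.1 → loss £760.1.
£1840.9: outcomes coincide → loss £0.
£721.4: truthful payoff £0, deviation payoff −£217.8 → loss £217.8.
£875.9: truthful payoff £0, deviation payoff −£372.3 → loss £372.3.
Total loss = £301.3 + £1223 + £1052.5 + £760.1 + £217.8 + £372.3 = £3927.

£3927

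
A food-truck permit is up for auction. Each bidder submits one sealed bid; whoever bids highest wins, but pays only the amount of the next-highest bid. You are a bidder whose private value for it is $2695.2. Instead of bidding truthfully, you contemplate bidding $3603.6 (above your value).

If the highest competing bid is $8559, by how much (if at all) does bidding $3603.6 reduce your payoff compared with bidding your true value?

Bidding your value $2695.2: you lose (since $2695.2 < $8559). Payoff $0.
Bidding $3603.6: you lose. Payoff $0.
Difference = $0 − $0 = $0; both bids lead to the same outcome because the competing bid is above both your value and your alternative bid.

$0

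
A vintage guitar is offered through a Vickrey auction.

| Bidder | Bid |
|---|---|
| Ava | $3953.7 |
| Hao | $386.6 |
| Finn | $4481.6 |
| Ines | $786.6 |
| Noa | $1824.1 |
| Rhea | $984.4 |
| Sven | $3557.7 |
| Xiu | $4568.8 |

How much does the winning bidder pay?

$4481.6

Highest bid: Xiu at $4568.8, so Xiu wins.
Second-highest bid: Finn at $4481.6 — that is the price the winner pays.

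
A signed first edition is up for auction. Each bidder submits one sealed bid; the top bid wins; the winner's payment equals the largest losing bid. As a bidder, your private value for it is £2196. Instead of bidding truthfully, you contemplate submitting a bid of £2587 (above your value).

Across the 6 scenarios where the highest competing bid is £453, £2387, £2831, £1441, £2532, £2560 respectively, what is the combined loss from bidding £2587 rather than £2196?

£891

The deviation costs you only when the competing bid falls strictly between £2196 and £2587; elsewhere both bids give the same outcome.
£453: outcomes coincide → loss £0.
£2387: truthful payoff £0, deviation payoff −£191 → loss £191.
£2831: outcomes coincide → loss £0.
£1441: outcomes coincide → loss £0.
£2532: truthful payoff £0, deviation payoff −£336 → loss £336.
£2560: truthful payoff £0, deviation payoff −£364 → loss £364.
Total loss = £191 + £336 + £364 = £891.
In a second-price auction your bid sets only whether you win, not what you pay, so bidding your true value is weakly dominant.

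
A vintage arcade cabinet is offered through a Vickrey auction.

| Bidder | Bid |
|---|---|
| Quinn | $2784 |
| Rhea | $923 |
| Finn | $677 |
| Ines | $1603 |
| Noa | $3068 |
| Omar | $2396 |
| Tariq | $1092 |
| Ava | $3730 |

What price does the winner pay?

$3068

Highest bid: Ava at $3730, so Ava wins.
Second-highest bid: Noa at $3068 — that is the price the winner pays.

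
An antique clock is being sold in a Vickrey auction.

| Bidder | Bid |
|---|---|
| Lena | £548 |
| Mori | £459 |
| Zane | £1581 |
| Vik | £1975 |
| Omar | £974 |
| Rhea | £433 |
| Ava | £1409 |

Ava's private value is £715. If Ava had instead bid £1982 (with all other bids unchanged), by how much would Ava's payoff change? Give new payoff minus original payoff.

−£1260

The highest bid among the other bidders is £1975; Ava's bid doesn't change that.
Original bid £1409: Ava is not highest (top rival bid is £1975); payoff £0.
Alternative bid £1982: Ava is highest, pays the top rival bid £1975; payoff £715 − £1975 = −£1260.
Change in payoff = −£1260 − (£0) = −£1260.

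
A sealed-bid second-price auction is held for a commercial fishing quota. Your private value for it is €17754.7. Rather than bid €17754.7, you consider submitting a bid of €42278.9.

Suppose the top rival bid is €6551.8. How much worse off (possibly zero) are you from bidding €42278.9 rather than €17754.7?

€0

Bidding your value €17754.7: you win (since €17754.7 > €6551.8) and pay €6551.8. Payoff €11202.9.
Bidding €42278.9: you win and pay €6551.8. Payoff €17754.7 − €6551.8 = €11202.9.
Difference = €11202.9 − €11202.9 = €0; both bids lead to the same outcome because the competing bid is below both your value and your alternative bid.
Because the price is fixed by the runner-up's bid, deviating from your value can only change a good outcome into a bad one — never the reverse.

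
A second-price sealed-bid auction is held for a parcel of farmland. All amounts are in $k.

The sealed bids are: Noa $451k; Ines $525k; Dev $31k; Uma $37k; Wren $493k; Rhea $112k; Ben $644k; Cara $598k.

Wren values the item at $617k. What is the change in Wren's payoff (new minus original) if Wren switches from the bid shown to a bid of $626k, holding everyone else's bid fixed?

$0k

The highest bid among the other bidders is $644k; Wren's bid doesn't change that.
Original bid $493k: Wren is not highest (top rival bid is $644k); payoff $0k.
Alternative bid $626k: Wren is not highest (top rival bid is $644k); payoff $0k.
Change in payoff = $0k − ($0k) = $0k.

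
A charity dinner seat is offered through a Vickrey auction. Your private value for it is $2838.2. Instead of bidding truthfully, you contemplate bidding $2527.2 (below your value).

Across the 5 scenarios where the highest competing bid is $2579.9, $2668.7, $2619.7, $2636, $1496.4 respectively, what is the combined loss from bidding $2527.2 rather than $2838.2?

$848.5

The deviation costs you only when the competing bid falls strictly between $2527.2 and $2838.2; elsewhere both bids give the same outcome.
$2579.9: truthful payoff $258.3, deviation payoff $0 → loss $258.3.
$2668.7: truthful payoff $169.5, deviation payoff $0 → loss $169.5.
$2619.7: truthful payoff $218.5, deviation payoff $0 → loss $218.5.
$2636: truthful payoff $202.2, deviation payoff $0 → loss $202.2.
$1496.4: outcomes coincide → loss $0.
Total loss = $258.3 + $169.5 + $218.5 + $202.2 = $848.5.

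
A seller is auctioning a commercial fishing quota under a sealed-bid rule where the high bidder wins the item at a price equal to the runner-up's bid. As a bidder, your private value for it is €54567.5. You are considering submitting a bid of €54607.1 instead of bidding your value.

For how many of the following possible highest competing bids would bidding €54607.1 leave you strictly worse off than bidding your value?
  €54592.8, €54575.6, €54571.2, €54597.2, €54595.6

The deviation hurts exactly when the highest competing bid lies strictly between €54567.5 and €54607.1 — overbidding then wins at a price above your value.
€54592.8: inside the interval → strictly worse (loss €25.3).
€54575.6: inside the interval → strictly worse (loss €8.1).
€54571.2: inside the interval → strictly worse (loss €3.7).
€54597.2: inside the interval → strictly worse (loss €29.7).
€54595.6: inside the interval → strictly worse (loss €28.1).
Count: 5.

5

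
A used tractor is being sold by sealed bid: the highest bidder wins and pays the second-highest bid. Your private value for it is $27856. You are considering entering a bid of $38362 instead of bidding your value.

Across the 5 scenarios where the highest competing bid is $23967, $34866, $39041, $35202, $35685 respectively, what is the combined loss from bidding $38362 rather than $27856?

$22185

The deviation costs you only when the competing bid falls strictly between $27856 and $38362; elsewhere both bids give the same outcome.
$23967: outcomes coincide → loss $0.
$34866: truthful payoff $0, deviation payoff −$7010 → loss $7010.
$39041: outcomes coincide → loss $0.
$35202: truthful payoff $0, deviation payoff −$7346 → loss $7346.
$35685: truthful payoff $0, deviation payoff −$7829 → loss $7829.
Total loss = $7010 + $7346 + $7829 = $22185.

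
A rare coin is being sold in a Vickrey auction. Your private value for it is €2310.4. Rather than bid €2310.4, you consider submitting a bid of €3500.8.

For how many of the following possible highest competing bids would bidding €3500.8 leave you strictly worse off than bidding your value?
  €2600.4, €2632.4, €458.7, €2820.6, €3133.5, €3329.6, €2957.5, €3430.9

7

The deviation hurts exactly when the highest competing bid lies strictly between €2310.4 and €3500.8 — overbidding then wins at a price above your value.
€2600.4: inside the interval → strictly worse (loss €290).
€2632.4: inside the interval → strictly worse (loss €322).
€458.7: below both → same outcome either way.
€2820.6: inside the interval → strictly worse (loss €510.2).
€3133.5: inside the interval → strictly worse (loss €823.1).
€3329.6: inside the interval → strictly worse (loss €1019.2).
€2957.5: inside the interval → strictly worse (loss €647.1).
€3430.9: inside the interval → strictly worse (loss €1120.5).
Count: 7.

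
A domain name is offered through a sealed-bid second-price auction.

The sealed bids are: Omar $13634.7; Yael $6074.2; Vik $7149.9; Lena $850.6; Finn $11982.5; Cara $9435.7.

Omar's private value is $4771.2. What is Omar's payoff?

−$7211.3

Highest bid: Omar at $13634.7, so Omar wins.
Second-highest bid: Finn at $11982.5 — that is the price the winner pays.
Omar's payoff = value − price = $4771.2 − $11982.5 = −$7211.3.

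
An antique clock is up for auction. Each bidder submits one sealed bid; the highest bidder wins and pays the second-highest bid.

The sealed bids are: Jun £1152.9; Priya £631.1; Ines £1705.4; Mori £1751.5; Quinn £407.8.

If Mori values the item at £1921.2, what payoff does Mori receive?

Highest bid: Mori at £1751.5, so Mori wins.
Second-highest bid: Ines at £1705.4 — that is the price the winner pays.
Mori's payoff = value − price = £1921.2 − £1705.4 = £215.8.

£215.8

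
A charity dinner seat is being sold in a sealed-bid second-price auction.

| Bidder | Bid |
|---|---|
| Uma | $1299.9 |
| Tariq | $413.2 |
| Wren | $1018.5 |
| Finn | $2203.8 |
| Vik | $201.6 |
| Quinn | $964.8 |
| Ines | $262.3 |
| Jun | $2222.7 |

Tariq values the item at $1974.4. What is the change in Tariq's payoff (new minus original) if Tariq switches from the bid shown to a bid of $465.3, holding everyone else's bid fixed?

The highest bid among the other bidders is $2222.7; Tariq's bid doesn't change that.
Original bid $413.2: Tariq is not highest (top rival bid is $2222.7); payoff $0.
Alternative bid $465.3: Tariq is not highest (top rival bid is $2222.7); payoff $0.
Change in payoff = $0 − ($0) = $0.

$0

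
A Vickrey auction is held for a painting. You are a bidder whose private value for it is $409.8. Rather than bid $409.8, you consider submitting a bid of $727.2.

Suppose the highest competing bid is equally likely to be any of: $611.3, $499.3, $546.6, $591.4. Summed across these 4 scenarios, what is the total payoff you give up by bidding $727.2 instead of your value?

$609.4

The deviation costs you only when the competing bid falls strictly between $409.8 and $727.2; elsewhere both bids give the same outcome.
$611.3: truthful payoff $0, deviation payoff −$201.5 → loss $201.5.
$499.3: truthful payoff $0, deviation payoff −$89.5 → loss $89.5.
$546.6: truthful payoff $0, deviation payoff −$136.8 → loss $136.8.
$591.4: truthful payoff $0, deviation payoff −$181.6 → loss $181.6.
Total loss = $201.5 + $89.5 + $136.8 + $181.6 = $609.4.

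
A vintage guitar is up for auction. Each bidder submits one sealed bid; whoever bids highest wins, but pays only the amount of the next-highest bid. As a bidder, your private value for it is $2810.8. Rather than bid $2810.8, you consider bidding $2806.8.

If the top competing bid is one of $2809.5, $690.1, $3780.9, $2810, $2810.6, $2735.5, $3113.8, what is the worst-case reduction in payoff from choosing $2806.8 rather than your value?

$1.3

$2809.5: truthful gives $1.3, deviation gives $0 → loss $1.3.
$690.1: same outcome either way → loss $0.
$3780.9: same outcome either way → loss $0.
$2810: truthful gives $0.8, deviation gives $0 → loss $0.8.
$2810.6: truthful gives $0.2, deviation gives $0 → loss $0.2.
$2735.5: same outcome either way → loss $0.
$3113.8: same outcome either way → loss $0.
Maximum loss: $1.3.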